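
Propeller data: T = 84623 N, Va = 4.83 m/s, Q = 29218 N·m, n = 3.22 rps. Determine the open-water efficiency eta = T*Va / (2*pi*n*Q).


Formula: eta = T * Va / (2 * pi * n * Q)
Step 1 — numerator = T * Va = 84623 * 4.83 = 408729.09
Step 2 — 2 * pi * n = 2 * pi * 3.22 = 20.231857
Step 3 — denominator = 20.231857 * 29218 = 591134.4
Step 4 — eta = 408729.09 / 591134.4 ≈ 0.69143 (5 s.f.)

0.69143


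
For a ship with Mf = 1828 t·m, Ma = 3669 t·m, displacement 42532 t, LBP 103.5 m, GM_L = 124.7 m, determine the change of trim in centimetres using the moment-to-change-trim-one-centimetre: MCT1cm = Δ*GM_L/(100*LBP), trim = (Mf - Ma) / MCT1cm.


Formula: net trimming moment = Mf - Ma; MCT1cm = Δ*GM_L/(100*LBP); trim = net moment / MCT1cm
Step 1 — net trimming moment = 1828 - 3669 = -1841 t·m
Step 2 — MCT1cm = 42532 * 124.7 / (100 * 103.5) = 512.4387 t·m/cm
Step 3 — trim = -1841 / 512.4387 ≈ -3.5926 cm (5 s.f.)

-3.5926 cm


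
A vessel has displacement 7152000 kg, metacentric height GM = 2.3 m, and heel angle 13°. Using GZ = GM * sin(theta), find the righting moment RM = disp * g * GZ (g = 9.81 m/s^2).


Formula: GZ = GM * sin(theta); RM = disp * g * GZ
Step 1 — GZ = 2.3 * sin(13°) = 2.3 * 0.224951 = 0.517387 m
Step 2 — RM = 7152000 * 9.81 * 0.517387 ≈ 36300000 N·m (5 s.f.)

36300000 N·m


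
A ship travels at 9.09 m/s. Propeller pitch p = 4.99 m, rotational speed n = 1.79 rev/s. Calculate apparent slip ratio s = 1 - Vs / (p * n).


Formula: s = 1 - Vs / (p * n)
Step 1 — p * n = 4.99 * 1.79 = 8.9321
Step 2 — Vs / (p*n) = 9.09 / 8.9321 = 1.017678 (6 d.p.)
Step 3 — s = 1 - 1.017678 = -0.017678

-0.017678


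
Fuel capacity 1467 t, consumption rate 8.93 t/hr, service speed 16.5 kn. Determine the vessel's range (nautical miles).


Formula: endurance = fuel / rate; range = endurance * speed
Step 1 — endurance = 1467 / 8.93 = 164.2777 hours
Step 2 — range = 164.2777 * 16.5 ≈ 2710.6 nautical miles (5 s.f.)

2710.6 NM


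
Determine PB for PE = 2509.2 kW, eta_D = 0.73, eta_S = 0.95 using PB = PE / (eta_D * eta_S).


Formula: PB = PE / (eta_D * eta_S)
Step 1 — combined efficiency = eta_D * eta_S = 0.73 * 0.95 = 0.6935
Step 2 — PB = 2509.2 / 0.6935 ≈ 3618.2 kW (5 s.f.)

3618.2 kW


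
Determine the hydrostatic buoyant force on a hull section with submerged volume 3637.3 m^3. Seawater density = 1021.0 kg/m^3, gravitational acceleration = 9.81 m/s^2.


Formula: Fb = rho * g * V
Substituting: Fb = 1021.0 * 9.81 * 3637.3
Intermediate: 1021.0 * 9.81 = 10016.01
Result: Fb = 10016.01 * 3637.3 ≈ 36431000 N (5 s.f.)

36431000 N


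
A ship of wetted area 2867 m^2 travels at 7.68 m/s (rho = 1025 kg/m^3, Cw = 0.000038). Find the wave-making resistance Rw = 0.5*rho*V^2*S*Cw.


Formula: Rw = 0.5 * rho * V^2 * S * Cw
Step 1 — V^2 = 7.68^2 = 58.9824
Step 2 — 0.5 * rho * V^2 = 0.5 * 1025 * 58.9824 = 30228.48
Step 3 — Rw = 30228.48 * 2867 * 0.000038 ≈ 3293.3 N (5 s.f.)

3293.3 N


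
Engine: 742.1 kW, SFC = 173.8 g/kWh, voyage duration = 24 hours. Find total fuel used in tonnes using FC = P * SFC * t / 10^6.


Formula: FC (tonnes) = P * SFC * t / 1,000,000
Step 1 — P * SFC * t = 742.1 * 173.8 * 24 = 3095447.52 g
Step 2 — FC (tonnes) = 3095447.52 / 1,000,000 ≈ 3.0954 tonnes (5 s.f.)

3.0954 tonnes


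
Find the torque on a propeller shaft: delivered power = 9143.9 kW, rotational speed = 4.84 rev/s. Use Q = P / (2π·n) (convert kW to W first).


Formula: Q = P_W / (2 * pi * n)
Step 1 — P_W = 9143.9 kW * 1000 = 9143900.0 W
Step 2 — 2 * pi * n = 2 * pi * 4.84 = 30.410617
Step 3 — Q = 9143900.0 / 30.410617 ≈ 300680 N·m (5 s.f.)

300680 N·m


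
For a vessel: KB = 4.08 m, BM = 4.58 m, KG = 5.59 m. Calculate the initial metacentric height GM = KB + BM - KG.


Formula: GM = KB + BM - KG
Step 1 — KM = KB + BM = 4.08 + 4.58 = 8.66 m
Step 2 — GM = KM - KG = 8.66 - 5.59 = 3.07 m

3.07 m


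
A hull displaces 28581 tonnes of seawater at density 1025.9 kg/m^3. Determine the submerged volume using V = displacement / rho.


Formula: V = mass / rho
Step 1 — convert tonnes to kg: 28581 t * 1000 = 28581000 kg
Step 2 — V = 28581000 / 1025.9 ≈ 27859 m^3 (5 s.f.)

27859 m^3


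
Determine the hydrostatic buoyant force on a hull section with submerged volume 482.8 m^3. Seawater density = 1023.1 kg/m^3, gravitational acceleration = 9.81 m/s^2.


Formula: Fb = rho * g * V
Substituting: Fb = 1023.1 * 9.81 * 482.8
Intermediate: 1023.1 * 9.81 = 10036.611
Result: Fb = 10036.611 * 482.8 ≈ 4845700 N (5 s.f.)

4845700 N


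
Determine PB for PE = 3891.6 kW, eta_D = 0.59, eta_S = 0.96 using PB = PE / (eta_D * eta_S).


Formula: PB = PE / (eta_D * eta_S)
Step 1 — combined efficiency = eta_D * eta_S = 0.59 * 0.96 = 0.5664
Step 2 — PB = 3891.6 / 0.5664 ≈ 6870.8 kW (5 s.f.)

6870.8 kW


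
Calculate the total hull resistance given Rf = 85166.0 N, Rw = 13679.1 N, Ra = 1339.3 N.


Formula: Rt = Rf + Rw + Ra
Substituting: Rt = 85166.0 + 13679.1 + 1339.3
Result: Rt = 100184.4 N

100184.4 N


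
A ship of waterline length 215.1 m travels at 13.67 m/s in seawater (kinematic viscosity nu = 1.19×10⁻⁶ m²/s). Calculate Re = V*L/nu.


Formula: Re = V * L / nu
Step 1 — V * L = 13.67 * 215.1 = 2940.417 m^2/s
Step 2 — Re = 2940.417 / 1.19e-6 = 2.47e+09

2.47e+09


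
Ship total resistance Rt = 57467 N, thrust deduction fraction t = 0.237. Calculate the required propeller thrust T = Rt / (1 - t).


Formula: T = Rt / (1 - t)
Step 1 — (1 - t) = 1 - 0.237 = 0.763
Step 2 — T = 57467 / 0.763 ≈ 75317 N (5 s.f.)

75317 N


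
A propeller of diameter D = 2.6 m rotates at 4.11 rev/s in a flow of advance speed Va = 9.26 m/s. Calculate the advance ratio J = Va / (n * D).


Formula: J = Va / (n * D)
Step 1 — n * D = 4.11 * 2.6 = 10.686
Step 2 — J = 9.26 / 10.686 ≈ 0.86655 (5 s.f.)

0.86655


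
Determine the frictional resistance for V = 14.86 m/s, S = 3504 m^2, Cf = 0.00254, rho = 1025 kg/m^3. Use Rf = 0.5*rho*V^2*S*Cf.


Formula: Rf = 0.5 * rho * V^2 * S * Cf
Step 1 — V^2 = 14.86^2 = 220.8196
Step 2 — 0.5 * rho * V^2 = 0.5 * 1025 * 220.8196 = 113170.045
Step 3 — Rf = 113170.045 * 3504 * 0.00254 ≈ 1007200 N (5 s.f.)

1007200 N


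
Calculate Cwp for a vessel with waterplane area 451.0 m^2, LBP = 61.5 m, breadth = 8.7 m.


Formula: Cwp = Aw / (L * B)
Step 1 — L * B = 61.5 * 8.7 = 535.05 m^2
Step 2 — Cwp = 451.0 / 535.05 ≈ 0.84291 (5 s.f.)

0.84291


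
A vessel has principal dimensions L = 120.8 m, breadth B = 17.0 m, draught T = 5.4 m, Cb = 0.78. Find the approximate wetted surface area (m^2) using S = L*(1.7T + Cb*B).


Formula: S = 1.7*L*T + V/T with V = Cb*L*B*T, i.e. S = L * (1.7*T + Cb*B)
Step 1 — 1.7*T = 1.7 * 5.4 = 9.18 m
Step 2 — Cb*B = 0.78 * 17.0 = 13.26 m
Step 3 — 1.7*T + Cb*B = 9.18 + 13.26 = 22.44 m
Step 4 — S = 120.8 * 22.44 ≈ 2710.8 m^2 (5 s.f.)

2710.8 m^2


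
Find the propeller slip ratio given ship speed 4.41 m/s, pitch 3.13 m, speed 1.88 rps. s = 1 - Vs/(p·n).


Formula: s = 1 - Vs / (p * n)
Step 1 — p * n = 3.13 * 1.88 = 5.8844
Step 2 — Vs / (p*n) = 4.41 / 5.8844 = 0.749439 (6 d.p.)
Step 3 — s = 1 - 0.749439 = 0.250561

0.250561


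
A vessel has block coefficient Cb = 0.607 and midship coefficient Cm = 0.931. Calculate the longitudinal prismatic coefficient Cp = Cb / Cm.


Formula: Cp = Cb / Cm
Substituting: Cp = 0.607 / 0.931
Result: Cp ≈ 0.65199 (5 s.f.)

0.65199


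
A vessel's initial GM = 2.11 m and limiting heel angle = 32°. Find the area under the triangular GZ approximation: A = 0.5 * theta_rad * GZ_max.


Formula: GZ_max = GM * sin(theta); Area = 0.5 * theta_rad * GZ_max
Step 1 — GZ_max = 2.11 * sin(32°) = 2.11 * 0.529919 = 1.118129 m
Step 2 — theta_rad = 32 * pi/180 = 0.558505 rad
Step 3 — Area = 0.5 * 0.558505 * 1.118129 ≈ 0.31224 m·rad (5 s.f.)

0.31224 m·rad


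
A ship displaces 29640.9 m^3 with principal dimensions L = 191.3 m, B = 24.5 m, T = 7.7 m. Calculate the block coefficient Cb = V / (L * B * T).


Formula: Cb = V / (L * B * T)
Step 1 — L * B * T = 191.3 * 24.5 * 7.7 = 36088.745 m^3
Step 2 — Cb = 29640.9 / 36088.745 ≈ 0.82133 (5 s.f.)

0.82133


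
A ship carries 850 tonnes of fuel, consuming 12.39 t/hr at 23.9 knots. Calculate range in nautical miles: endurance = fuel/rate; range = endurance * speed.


Formula: endurance = fuel / rate; range = endurance * speed
Step 1 — endurance = 850 / 12.39 = 68.6037 hours
Step 2 — range = 68.6037 * 23.9 ≈ 1639.6 nautical miles (5 s.f.)

1639.6 NM


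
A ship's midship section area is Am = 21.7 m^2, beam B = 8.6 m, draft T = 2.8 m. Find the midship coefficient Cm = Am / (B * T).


Formula: Cm = Am / (B * T)
Step 1 — B * T = 8.6 * 2.8 = 24.08 m^2
Step 2 — Cm = 21.7 / 24.08 ≈ 0.90116 (5 s.f.)

0.90116


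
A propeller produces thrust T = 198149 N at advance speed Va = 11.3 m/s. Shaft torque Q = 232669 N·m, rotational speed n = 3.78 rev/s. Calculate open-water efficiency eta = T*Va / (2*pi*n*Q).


Formula: eta = T * Va / (2 * pi * n * Q)
Step 1 — numerator = T * Va = 198149 * 11.3 = 2239083.7
Step 2 — 2 * pi * n = 2 * pi * 3.78 = 23.75044
Step 3 — denominator = 23.75044 * 232669 = 5525991.12
Step 4 — eta = 2239083.7 / 5525991.12 ≈ 0.40519 (5 s.f.)

0.40519


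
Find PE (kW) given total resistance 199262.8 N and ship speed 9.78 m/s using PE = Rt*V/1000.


Formula: PE = Rt * V / 1000 (kW)
Step 1 — PE (W) = 199262.8 * 9.78 = 1948790.184 W
Step 2 — PE (kW) = 1948790.184 / 1000 ≈ 1948.8 kW (5 s.f.)

1948.8 kW


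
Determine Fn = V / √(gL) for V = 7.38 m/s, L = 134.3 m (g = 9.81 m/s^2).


Formula: Fn = V / sqrt(g * L)
Step 1 — g * L = 9.81 * 134.3 = 1317.483
Step 2 — sqrt(g * L) = sqrt(1317.483) = 36.297149
Step 3 — Fn = 7.38 / 36.297149 ≈ 0.20332 (5 s.f.)

0.20332


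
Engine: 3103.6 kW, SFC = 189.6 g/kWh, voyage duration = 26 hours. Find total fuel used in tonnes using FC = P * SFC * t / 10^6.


Formula: FC (tonnes) = P * SFC * t / 1,000,000
Step 1 — P * SFC * t = 3103.6 * 189.6 * 26 = 15299506.56 g
Step 2 — FC (tonnes) = 15299506.56 / 1,000,000 ≈ 15.300 tonnes (5 s.f.)

15.300 tonnes


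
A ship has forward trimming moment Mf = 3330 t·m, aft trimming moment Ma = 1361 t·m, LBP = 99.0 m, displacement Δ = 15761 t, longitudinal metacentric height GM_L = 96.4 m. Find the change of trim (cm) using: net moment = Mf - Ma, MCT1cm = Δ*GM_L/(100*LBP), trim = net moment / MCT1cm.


Formula: net trimming moment = Mf - Ma; MCT1cm = Δ*GM_L/(100*LBP); trim = net moment / MCT1cm
Step 1 — net trimming moment = 3330 - 1361 = 1969 t·m
Step 2 — MCT1cm = 15761 * 96.4 / (100 * 99.0) = 153.4707 t·m/cm
Step 3 — trim = 1969 / 153.4707 ≈ 12.830 cm (5 s.f.)

12.830 cm


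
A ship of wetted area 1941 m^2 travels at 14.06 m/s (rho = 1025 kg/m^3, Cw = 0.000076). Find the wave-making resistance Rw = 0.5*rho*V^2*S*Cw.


Formula: Rw = 0.5 * rho * V^2 * S * Cw
Step 1 — V^2 = 14.06^2 = 197.6836
Step 2 — 0.5 * rho * V^2 = 0.5 * 1025 * 197.6836 = 101312.845
Step 3 — Rw = 101312.845 * 1941 * 0.000076 ≈ 14945 N (5 s.f.)

14945 N


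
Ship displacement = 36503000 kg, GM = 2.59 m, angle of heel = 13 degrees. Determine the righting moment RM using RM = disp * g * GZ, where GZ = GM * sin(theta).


Formula: GZ = GM * sin(theta); RM = disp * g * GZ
Step 1 — GZ = 2.59 * sin(13°) = 2.59 * 0.224951 = 0.582623 m
Step 2 — RM = 36503000 * 9.81 * 0.582623 ≈ 208630000 N·m (5 s.f.)

208630000 N·m


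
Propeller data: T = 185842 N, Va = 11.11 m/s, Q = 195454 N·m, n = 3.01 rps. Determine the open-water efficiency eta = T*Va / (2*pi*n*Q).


Formula: eta = T * Va / (2 * pi * n * Q)
Step 1 — numerator = T * Va = 185842 * 11.11 = 2064704.62
Step 2 — 2 * pi * n = 2 * pi * 3.01 = 18.912388
Step 3 — denominator = 18.912388 * 195454 = 3696501.88
Step 4 — eta = 2064704.62 / 3696501.88 ≈ 0.55856 (5 s.f.)

0.55856


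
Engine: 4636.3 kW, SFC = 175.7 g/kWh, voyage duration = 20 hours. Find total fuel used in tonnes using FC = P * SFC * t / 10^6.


Formula: FC (tonnes) = P * SFC * t / 1,000,000
Step 1 — P * SFC * t = 4636.3 * 175.7 * 20 = 16291958.2 g
Step 2 — FC (tonnes) = 16291958.2 / 1,000,000 ≈ 16.292 tonnes (5 s.f.)

16.292 tonnes


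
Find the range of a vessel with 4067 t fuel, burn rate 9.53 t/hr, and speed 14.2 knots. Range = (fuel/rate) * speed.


Formula: endurance = fuel / rate; range = endurance * speed
Step 1 — endurance = 4067 / 9.53 = 426.7576 hours
Step 2 — range = 426.7576 * 14.2 ≈ 6060.0 nautical miles (5 s.f.)

6060.0 NM


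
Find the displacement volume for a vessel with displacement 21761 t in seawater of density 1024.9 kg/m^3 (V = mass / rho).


Formula: V = mass / rho
Step 1 — convert tonnes to kg: 21761 t * 1000 = 21761000 kg
Step 2 — V = 21761000 / 1024.9 ≈ 21232 m^3 (5 s.f.)

21232 m^3


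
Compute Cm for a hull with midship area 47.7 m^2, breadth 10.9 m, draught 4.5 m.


Formula: Cm = Am / (B * T)
Step 1 — B * T = 10.9 * 4.5 = 49.05 m^2
Step 2 — Cm = 47.7 / 49.05 ≈ 0.97248 (5 s.f.)

0.97248


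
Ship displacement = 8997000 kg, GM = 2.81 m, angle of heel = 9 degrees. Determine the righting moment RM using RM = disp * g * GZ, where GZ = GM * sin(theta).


Formula: GZ = GM * sin(theta); RM = disp * g * GZ
Step 1 — GZ = 2.81 * sin(9°) = 2.81 * 0.156434 = 0.43958 m
Step 2 — RM = 8997000 * 9.81 * 0.43958 ≈ 38798000 N·m (5 s.f.)

38798000 N·m


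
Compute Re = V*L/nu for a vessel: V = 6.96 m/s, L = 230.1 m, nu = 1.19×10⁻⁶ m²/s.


Formula: Re = V * L / nu
Step 1 — V * L = 6.96 * 230.1 = 1601.496 m^2/s
Step 2 — Re = 1601.496 / 1.19e-6 = 1.35e+09

1.35e+09


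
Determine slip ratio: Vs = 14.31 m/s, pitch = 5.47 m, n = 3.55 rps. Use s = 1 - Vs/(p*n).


Formula: s = 1 - Vs / (p * n)
Step 1 — p * n = 5.47 * 3.55 = 19.4185
Step 2 — Vs / (p*n) = 14.31 / 19.4185 = 0.736926 (6 d.p.)
Step 3 — s = 1 - 0.736926 = 0.263074

0.263074


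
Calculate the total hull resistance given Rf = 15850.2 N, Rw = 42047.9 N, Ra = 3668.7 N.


Formula: Rt = Rf + Rw + Ra
Substituting: Rt = 15850.2 + 42047.9 + 3668.7
Result: Rt = 61566.8 N

61566.8 N


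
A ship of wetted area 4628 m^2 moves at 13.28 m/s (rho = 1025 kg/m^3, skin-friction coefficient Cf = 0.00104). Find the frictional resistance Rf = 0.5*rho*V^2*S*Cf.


Formula: Rf = 0.5 * rho * V^2 * S * Cf
Step 1 — V^2 = 13.28^2 = 176.3584
Step 2 — 0.5 * rho * V^2 = 0.5 * 1025 * 176.3584 = 90383.68
Step 3 — Rf = 90383.68 * 4628 * 0.00104 ≈ 435030 N (5 s.f.)

435030 N


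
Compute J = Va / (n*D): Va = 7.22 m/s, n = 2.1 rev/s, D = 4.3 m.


Formula: J = Va / (n * D)
Step 1 — n * D = 2.1 * 4.3 = 9.03
Step 2 — J = 7.22 / 9.03 ≈ 0.79956 (5 s.f.)

0.79956


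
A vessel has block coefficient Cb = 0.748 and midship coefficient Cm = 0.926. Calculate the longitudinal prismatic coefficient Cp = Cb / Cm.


Formula: Cp = Cb / Cm
Substituting: Cp = 0.748 / 0.926
Result: Cp ≈ 0.80778 (5 s.f.)

0.80778


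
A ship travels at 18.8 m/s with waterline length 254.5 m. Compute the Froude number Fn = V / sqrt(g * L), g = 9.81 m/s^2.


Formula: Fn = V / sqrt(g * L)
Step 1 — g * L = 9.81 * 254.5 = 2496.645
Step 2 — sqrt(g * L) = sqrt(2496.645) = 49.966439
Step 3 — Fn = 18.8 / 49.966439 ≈ 0.37625 (5 s.f.)

0.37625


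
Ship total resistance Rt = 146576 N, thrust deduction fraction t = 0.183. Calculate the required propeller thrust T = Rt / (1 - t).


Formula: T = Rt / (1 - t)
Step 1 — (1 - t) = 1 - 0.183 = 0.817
Step 2 — T = 146576 / 0.817 ≈ 179410 N (5 s.f.)

179410 N


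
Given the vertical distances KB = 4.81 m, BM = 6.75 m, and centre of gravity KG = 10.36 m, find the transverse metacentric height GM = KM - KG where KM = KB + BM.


Formula: GM = KB + BM - KG
Step 1 — KM = KB + BM = 4.81 + 6.75 = 11.56 m
Step 2 — GM = KM - KG = 11.56 - 10.36 = 1.2 m

1.2 m


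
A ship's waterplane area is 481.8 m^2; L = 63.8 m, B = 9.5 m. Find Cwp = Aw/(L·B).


Formula: Cwp = Aw / (L * B)
Step 1 — L * B = 63.8 * 9.5 = 606.1 m^2
Step 2 — Cwp = 481.8 / 606.1 ≈ 0.79492 (5 s.f.)

0.79492


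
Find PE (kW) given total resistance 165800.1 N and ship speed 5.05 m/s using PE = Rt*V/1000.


Formula: PE = Rt * V / 1000 (kW)
Step 1 — PE (W) = 165800.1 * 5.05 = 837290.505 W
Step 2 — PE (kW) = 837290.505 / 1000 ≈ 837.29 kW (5 s.f.)

837.29 kW


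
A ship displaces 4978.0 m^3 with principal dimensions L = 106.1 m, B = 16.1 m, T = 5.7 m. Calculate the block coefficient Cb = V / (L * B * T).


Formula: Cb = V / (L * B * T)
Step 1 — L * B * T = 106.1 * 16.1 * 5.7 = 9736.797 m^3
Step 2 — Cb = 4978.0 / 9736.797 ≈ 0.51126 (5 s.f.)

0.51126


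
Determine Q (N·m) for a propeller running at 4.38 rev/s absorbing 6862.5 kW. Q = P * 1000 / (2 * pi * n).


Formula: Q = P_W / (2 * pi * n)
Step 1 — P_W = 6862.5 kW * 1000 = 6862500.0 W
Step 2 — 2 * pi * n = 2 * pi * 4.38 = 27.520352
Step 3 — Q = 6862500.0 / 27.520352 ≈ 249360 N·m (5 s.f.)

249360 N·m


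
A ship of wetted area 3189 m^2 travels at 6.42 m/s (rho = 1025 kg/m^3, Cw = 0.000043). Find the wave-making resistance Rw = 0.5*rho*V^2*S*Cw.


Formula: Rw = 0.5 * rho * V^2 * S * Cw
Step 1 — V^2 = 6.42^2 = 41.2164
Step 2 — 0.5 * rho * V^2 = 0.5 * 1025 * 41.2164 = 21123.405
Step 3 — Rw = 21123.405 * 3189 * 0.000043 ≈ 2896.6 N (5 s.f.)

2896.6 N


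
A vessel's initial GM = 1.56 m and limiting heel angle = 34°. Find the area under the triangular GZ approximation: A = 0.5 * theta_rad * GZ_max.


Formula: GZ_max = GM * sin(theta); Area = 0.5 * theta_rad * GZ_max
Step 1 — GZ_max = 1.56 * sin(34°) = 1.56 * 0.559193 = 0.872341 m
Step 2 — theta_rad = 34 * pi/180 = 0.593412 rad
Step 3 — Area = 0.5 * 0.593412 * 0.872341 ≈ 0.25883 m·rad (5 s.f.)

0.25883 m·rad


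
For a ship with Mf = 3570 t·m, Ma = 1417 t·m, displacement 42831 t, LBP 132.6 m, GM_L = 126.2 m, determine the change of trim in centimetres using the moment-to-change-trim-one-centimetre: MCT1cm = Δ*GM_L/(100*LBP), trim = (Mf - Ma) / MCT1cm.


Formula: net trimming moment = Mf - Ma; MCT1cm = Δ*GM_L/(100*LBP); trim = net moment / MCT1cm
Step 1 — net trimming moment = 3570 - 1417 = 2153 t·m
Step 2 — MCT1cm = 42831 * 126.2 / (100 * 132.6) = 407.6374 t·m/cm
Step 3 — trim = 2153 / 407.6374 ≈ 5.2817 cm (5 s.f.)

5.2817 cm


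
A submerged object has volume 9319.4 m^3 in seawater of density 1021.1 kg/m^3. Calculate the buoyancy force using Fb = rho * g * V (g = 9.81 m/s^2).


Formula: Fb = rho * g * V
Substituting: Fb = 1021.1 * 9.81 * 9319.4
Intermediate: 1021.1 * 9.81 = 10016.991
Result: Fb = 10016.991 * 9319.4 ≈ 93352000 N (5 s.f.)

93352000 N


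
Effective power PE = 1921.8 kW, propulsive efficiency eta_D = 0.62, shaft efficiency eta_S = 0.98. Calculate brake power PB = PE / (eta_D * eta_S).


Formula: PB = PE / (eta_D * eta_S)
Step 1 — combined efficiency = eta_D * eta_S = 0.62 * 0.98 = 0.6076
Step 2 — PB = 1921.8 / 0.6076 ≈ 3162.9 kW (5 s.f.)

3162.9 kW


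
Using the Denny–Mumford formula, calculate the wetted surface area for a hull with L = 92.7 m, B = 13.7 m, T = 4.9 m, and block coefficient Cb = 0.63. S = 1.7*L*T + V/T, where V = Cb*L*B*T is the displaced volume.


Formula: S = 1.7*L*T + V/T with V = Cb*L*B*T, i.e. S = L * (1.7*T + Cb*B)
Step 1 — 1.7*T = 1.7 * 4.9 = 8.33 m
Step 2 — Cb*B = 0.63 * 13.7 = 8.631 m
Step 3 — 1.7*T + Cb*B = 8.33 + 8.631 = 16.961 m
Step 4 — S = 92.7 * 16.961 ≈ 1572.3 m^2 (5 s.f.)

1572.3 m^2


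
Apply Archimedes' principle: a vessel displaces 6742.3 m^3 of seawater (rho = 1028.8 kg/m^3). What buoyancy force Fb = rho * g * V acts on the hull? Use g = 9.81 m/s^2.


Formula: Fb = rho * g * V
Substituting: Fb = 1028.8 * 9.81 * 6742.3
Intermediate: 1028.8 * 9.81 = 10092.528
Result: Fb = 10092.528 * 6742.3 ≈ 68047000 N (5 s.f.)

68047000 N


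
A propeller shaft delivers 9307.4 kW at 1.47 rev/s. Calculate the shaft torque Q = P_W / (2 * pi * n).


Formula: Q = P_W / (2 * pi * n)
Step 1 — P_W = 9307.4 kW * 1000 = 9307400.0 W
Step 2 — 2 * pi * n = 2 * pi * 1.47 = 9.236282
Step 3 — Q = 9307400.0 / 9.236282 ≈ 1007700 N·m (5 s.f.)

1007700 N·m


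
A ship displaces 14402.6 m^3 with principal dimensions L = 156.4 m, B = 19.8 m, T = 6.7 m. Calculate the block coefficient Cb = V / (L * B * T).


Formula: Cb = V / (L * B * T)
Step 1 — L * B * T = 156.4 * 19.8 * 6.7 = 20748.024 m^3
Step 2 — Cb = 14402.6 / 20748.024 ≈ 0.69417 (5 s.f.)

0.69417


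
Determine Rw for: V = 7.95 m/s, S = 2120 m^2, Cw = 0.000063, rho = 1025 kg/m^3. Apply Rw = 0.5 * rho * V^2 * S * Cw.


Formula: Rw = 0.5 * rho * V^2 * S * Cw
Step 1 — V^2 = 7.95^2 = 63.2025
Step 2 — 0.5 * rho * V^2 = 0.5 * 1025 * 63.2025 = 32391.28125
Step 3 — Rw = 32391.28125 * 2120 * 0.000063 ≈ 4326.2 N (5 s.f.)

4326.2 N


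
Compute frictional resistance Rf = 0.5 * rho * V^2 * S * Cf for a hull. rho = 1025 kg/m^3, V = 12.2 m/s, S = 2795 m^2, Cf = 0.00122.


Formula: Rf = 0.5 * rho * V^2 * S * Cf
Step 1 — V^2 = 12.2^2 = 148.84
Step 2 — 0.5 * rho * V^2 = 0.5 * 1025 * 148.84 = 76280.5
Step 3 — Rf = 76280.5 * 2795 * 0.00122 ≈ 260110 N (5 s.f.)

260110 N


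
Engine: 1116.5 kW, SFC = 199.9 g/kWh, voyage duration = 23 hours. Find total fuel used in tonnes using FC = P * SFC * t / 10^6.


Formula: FC (tonnes) = P * SFC * t / 1,000,000
Step 1 — P * SFC * t = 1116.5 * 199.9 * 23 = 5133332.05 g
Step 2 — FC (tonnes) = 5133332.05 / 1,000,000 ≈ 5.1333 tonnes (5 s.f.)

5.1333 tonnes


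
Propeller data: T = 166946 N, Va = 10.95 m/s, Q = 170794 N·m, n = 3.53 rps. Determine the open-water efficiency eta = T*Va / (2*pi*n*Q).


Formula: eta = T * Va / (2 * pi * n * Q)
Step 1 — numerator = T * Va = 166946 * 10.95 = 1828058.7
Step 2 — 2 * pi * n = 2 * pi * 3.53 = 22.179644
Step 3 — denominator = 22.179644 * 170794 = 3788150.12
Step 4 — eta = 1828058.7 / 3788150.12 ≈ 0.48257 (5 s.f.)

0.48257


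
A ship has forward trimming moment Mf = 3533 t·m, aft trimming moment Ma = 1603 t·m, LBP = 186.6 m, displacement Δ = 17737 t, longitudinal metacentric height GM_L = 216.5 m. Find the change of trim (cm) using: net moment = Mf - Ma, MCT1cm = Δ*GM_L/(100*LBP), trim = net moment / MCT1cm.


Formula: net trimming moment = Mf - Ma; MCT1cm = Δ*GM_L/(100*LBP); trim = net moment / MCT1cm
Step 1 — net trimming moment = 3533 - 1603 = 1930 t·m
Step 2 — MCT1cm = 17737 * 216.5 / (100 * 186.6) = 205.791 t·m/cm
Step 3 — trim = 1930 / 205.791 ≈ 9.3784 cm (5 s.f.)

9.3784 cm


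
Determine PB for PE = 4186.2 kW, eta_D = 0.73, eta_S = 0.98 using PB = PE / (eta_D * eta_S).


Formula: PB = PE / (eta_D * eta_S)
Step 1 — combined efficiency = eta_D * eta_S = 0.73 * 0.98 = 0.7154
Step 2 — PB = 4186.2 / 0.7154 ≈ 5851.6 kW (5 s.f.)

5851.6 kW


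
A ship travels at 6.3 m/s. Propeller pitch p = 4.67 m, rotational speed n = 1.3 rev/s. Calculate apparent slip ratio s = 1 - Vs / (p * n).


Formula: s = 1 - Vs / (p * n)
Step 1 — p * n = 4.67 * 1.3 = 6.071
Step 2 — Vs / (p*n) = 6.3 / 6.071 = 1.03772 (6 d.p.)
Step 3 — s = 1 - 1.03772 = -0.03772

-0.03772


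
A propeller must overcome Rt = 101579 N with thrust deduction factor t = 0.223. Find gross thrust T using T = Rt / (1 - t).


Formula: T = Rt / (1 - t)
Step 1 — (1 - t) = 1 - 0.223 = 0.777
Step 2 — T = 101579 / 0.777 ≈ 130730 N (5 s.f.)

130730 N


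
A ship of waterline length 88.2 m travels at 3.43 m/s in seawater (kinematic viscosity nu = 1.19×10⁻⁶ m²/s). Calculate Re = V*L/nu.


Formula: Re = V * L / nu
Step 1 — V * L = 3.43 * 88.2 = 302.526 m^2/s
Step 2 — Re = 302.526 / 1.19e-6 = 2.54e+08

2.54e+08


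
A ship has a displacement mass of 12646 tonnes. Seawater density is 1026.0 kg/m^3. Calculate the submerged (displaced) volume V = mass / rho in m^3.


Formula: V = mass / rho
Step 1 — convert tonnes to kg: 12646 t * 1000 = 12646000 kg
Step 2 — V = 12646000 / 1026.0 ≈ 12326 m^3 (5 s.f.)

12326 m^3


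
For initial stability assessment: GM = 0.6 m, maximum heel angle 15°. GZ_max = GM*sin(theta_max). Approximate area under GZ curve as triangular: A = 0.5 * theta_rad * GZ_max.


Formula: GZ_max = GM * sin(theta); Area = 0.5 * theta_rad * GZ_max
Step 1 — GZ_max = 0.6 * sin(15°) = 0.6 * 0.258819 = 0.155291 m
Step 2 — theta_rad = 15 * pi/180 = 0.261799 rad
Step 3 — Area = 0.5 * 0.261799 * 0.155291 ≈ 0.020328 m·rad (5 s.f.)

0.020328 m·rad


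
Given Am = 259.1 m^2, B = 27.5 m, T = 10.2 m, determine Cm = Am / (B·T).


Formula: Cm = Am / (B * T)
Step 1 — B * T = 27.5 * 10.2 = 280.5 m^2
Step 2 — Cm = 259.1 / 280.5 ≈ 0.92371 (5 s.f.)

0.92371


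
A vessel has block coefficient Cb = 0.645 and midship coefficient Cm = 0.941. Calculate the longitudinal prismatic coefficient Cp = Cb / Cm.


Formula: Cp = Cb / Cm
Substituting: Cp = 0.645 / 0.941
Result: Cp ≈ 0.68544 (5 s.f.)

0.68544


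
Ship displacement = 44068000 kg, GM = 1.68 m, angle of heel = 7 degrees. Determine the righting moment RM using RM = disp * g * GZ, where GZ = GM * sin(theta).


Formula: GZ = GM * sin(theta); RM = disp * g * GZ
Step 1 — GZ = 1.68 * sin(7°) = 1.68 * 0.121869 = 0.20474 m
Step 2 — RM = 44068000 * 9.81 * 0.20474 ≈ 88511000 N·m (5 s.f.)

88511000 N·m


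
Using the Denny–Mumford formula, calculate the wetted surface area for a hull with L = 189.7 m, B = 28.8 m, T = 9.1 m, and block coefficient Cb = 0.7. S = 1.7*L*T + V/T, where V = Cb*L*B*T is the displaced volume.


Formula: S = 1.7*L*T + V/T with V = Cb*L*B*T, i.e. S = L * (1.7*T + Cb*B)
Step 1 — 1.7*T = 1.7 * 9.1 = 15.47 m
Step 2 — Cb*B = 0.7 * 28.8 = 20.16 m
Step 3 — 1.7*T + Cb*B = 15.47 + 20.16 = 35.63 m
Step 4 — S = 189.7 * 35.63 ≈ 6759.0 m^2 (5 s.f.)

6759.0 m^2


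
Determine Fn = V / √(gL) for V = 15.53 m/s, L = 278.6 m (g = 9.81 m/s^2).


Formula: Fn = V / sqrt(g * L)
Step 1 — g * L = 9.81 * 278.6 = 2733.066
Step 2 — sqrt(g * L) = sqrt(2733.066) = 52.278734
Step 3 — Fn = 15.53 / 52.278734 ≈ 0.29706 (5 s.f.)

0.29706


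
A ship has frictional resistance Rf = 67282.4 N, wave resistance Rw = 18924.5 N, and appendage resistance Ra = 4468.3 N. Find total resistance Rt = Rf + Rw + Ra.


Formula: Rt = Rf + Rw + Ra
Substituting: Rt = 67282.4 + 18924.5 + 4468.3
Result: Rt = 90675.2 N

90675.2 N


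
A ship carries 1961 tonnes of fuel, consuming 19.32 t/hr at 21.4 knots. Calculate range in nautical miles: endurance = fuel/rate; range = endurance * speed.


Formula: endurance = fuel / rate; range = endurance * speed
Step 1 — endurance = 1961 / 19.32 = 101.501 hours
Step 2 — range = 101.501 * 21.4 ≈ 2172.1 nautical miles (5 s.f.)

2172.1 NM


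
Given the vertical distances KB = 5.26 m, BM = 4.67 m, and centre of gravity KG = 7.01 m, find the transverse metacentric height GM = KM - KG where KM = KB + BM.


Formula: GM = KB + BM - KG
Step 1 — KM = KB + BM = 5.26 + 4.67 = 9.93 m
Step 2 — GM = KM - KG = 9.93 - 7.01 = 2.92 m

2.92 m


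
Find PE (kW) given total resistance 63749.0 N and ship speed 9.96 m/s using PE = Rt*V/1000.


Formula: PE = Rt * V / 1000 (kW)
Step 1 — PE (W) = 63749.0 * 9.96 = 634940.04 W
Step 2 — PE (kW) = 634940.04 / 1000 ≈ 634.94 kW (5 s.f.)

634.94 kW


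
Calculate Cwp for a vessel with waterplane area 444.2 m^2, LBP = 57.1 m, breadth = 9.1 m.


Formula: Cwp = Aw / (L * B)
Step 1 — L * B = 57.1 * 9.1 = 519.61 m^2
Step 2 — Cwp = 444.2 / 519.61 ≈ 0.85487 (5 s.f.)

0.85487


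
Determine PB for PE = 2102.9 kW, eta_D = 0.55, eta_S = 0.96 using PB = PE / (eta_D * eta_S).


Formula: PB = PE / (eta_D * eta_S)
Step 1 — combined efficiency = eta_D * eta_S = 0.55 * 0.96 = 0.528
Step 2 — PB = 2102.9 / 0.528 ≈ 3982.8 kW (5 s.f.)

3982.8 kW


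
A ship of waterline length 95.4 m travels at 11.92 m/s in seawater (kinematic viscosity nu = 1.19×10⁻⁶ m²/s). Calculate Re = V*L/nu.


Formula: Re = V * L / nu
Step 1 — V * L = 11.92 * 95.4 = 1137.168 m^2/s
Step 2 — Re = 1137.168 / 1.19e-6 = 9.56e+08

9.56e+08


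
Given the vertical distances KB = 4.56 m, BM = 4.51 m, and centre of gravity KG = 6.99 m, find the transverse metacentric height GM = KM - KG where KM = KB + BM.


Formula: GM = KB + BM - KG
Step 1 — KM = KB + BM = 4.56 + 4.51 = 9.07 m
Step 2 — GM = KM - KG = 9.07 - 6.99 = 2.08 m

2.08 m


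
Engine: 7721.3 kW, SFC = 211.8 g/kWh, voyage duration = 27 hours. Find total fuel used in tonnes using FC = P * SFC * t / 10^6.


Formula: FC (tonnes) = P * SFC * t / 1,000,000
Step 1 — P * SFC * t = 7721.3 * 211.8 * 27 = 44155026.18 g
Step 2 — FC (tonnes) = 44155026.18 / 1,000,000 ≈ 44.155 tonnes (5 s.f.)

44.155 tonnes


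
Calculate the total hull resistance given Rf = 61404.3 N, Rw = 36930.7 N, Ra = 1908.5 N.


Formula: Rt = Rf + Rw + Ra
Substituting: Rt = 61404.3 + 36930.7 + 1908.5
Result: Rt = 100243.5 N

100243.5 N


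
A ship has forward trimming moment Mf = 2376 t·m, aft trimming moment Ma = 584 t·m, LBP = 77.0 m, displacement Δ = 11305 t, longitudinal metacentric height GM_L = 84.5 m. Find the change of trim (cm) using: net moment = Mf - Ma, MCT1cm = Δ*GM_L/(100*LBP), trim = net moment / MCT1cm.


Formula: net trimming moment = Mf - Ma; MCT1cm = Δ*GM_L/(100*LBP); trim = net moment / MCT1cm
Step 1 — net trimming moment = 2376 - 584 = 1792 t·m
Step 2 — MCT1cm = 11305 * 84.5 / (100 * 77.0) = 124.0614 t·m/cm
Step 3 — trim = 1792 / 124.0614 ≈ 14.444 cm (5 s.f.)

14.444 cm


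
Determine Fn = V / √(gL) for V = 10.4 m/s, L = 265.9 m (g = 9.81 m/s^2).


Formula: Fn = V / sqrt(g * L)
Step 1 — g * L = 9.81 * 265.9 = 2608.479
Step 2 — sqrt(g * L) = sqrt(2608.479) = 51.073271
Step 3 — Fn = 10.4 / 51.073271 ≈ 0.20363 (5 s.f.)

0.20363


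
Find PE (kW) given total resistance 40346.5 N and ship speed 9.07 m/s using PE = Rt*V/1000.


Formula: PE = Rt * V / 1000 (kW)
Step 1 — PE (W) = 40346.5 * 9.07 = 365942.755 W
Step 2 — PE (kW) = 365942.755 / 1000 ≈ 365.94 kW (5 s.f.)

365.94 kW


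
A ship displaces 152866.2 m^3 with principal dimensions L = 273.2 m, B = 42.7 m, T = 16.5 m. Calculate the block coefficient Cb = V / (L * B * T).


Formula: Cb = V / (L * B * T)
Step 1 — L * B * T = 273.2 * 42.7 * 16.5 = 192483.06 m^3
Step 2 — Cb = 152866.2 / 192483.06 ≈ 0.79418 (5 s.f.)

0.79418


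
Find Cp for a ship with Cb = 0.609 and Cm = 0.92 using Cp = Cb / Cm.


Formula: Cp = Cb / Cm
Substituting: Cp = 0.609 / 0.92
Result: Cp ≈ 0.66196 (5 s.f.)

0.66196


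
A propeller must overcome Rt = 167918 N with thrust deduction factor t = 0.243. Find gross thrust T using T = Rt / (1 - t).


Formula: T = Rt / (1 - t)
Step 1 — (1 - t) = 1 - 0.243 = 0.757
Step 2 — T = 167918 / 0.757 ≈ 221820 N (5 s.f.)

221820 N


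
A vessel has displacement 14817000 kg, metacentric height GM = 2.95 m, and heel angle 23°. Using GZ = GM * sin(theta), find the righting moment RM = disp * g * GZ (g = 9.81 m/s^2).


Formula: GZ = GM * sin(theta); RM = disp * g * GZ
Step 1 — GZ = 2.95 * sin(23°) = 2.95 * 0.390731 = 1.152656 m
Step 2 — RM = 14817000 * 9.81 * 1.152656 ≈ 167540000 N·m (5 s.f.)

167540000 N·m


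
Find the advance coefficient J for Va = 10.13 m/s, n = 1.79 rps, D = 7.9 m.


Formula: J = Va / (n * D)
Step 1 — n * D = 1.79 * 7.9 = 14.141
Step 2 — J = 10.13 / 14.141 ≈ 0.71636 (5 s.f.)

0.71636


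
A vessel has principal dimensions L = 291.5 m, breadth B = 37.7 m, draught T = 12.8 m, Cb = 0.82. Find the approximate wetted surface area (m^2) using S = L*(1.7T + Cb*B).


Formula: S = 1.7*L*T + V/T with V = Cb*L*B*T, i.e. S = L * (1.7*T + Cb*B)
Step 1 — 1.7*T = 1.7 * 12.8 = 21.76 m
Step 2 — Cb*B = 0.82 * 37.7 = 30.914 m
Step 3 — 1.7*T + Cb*B = 21.76 + 30.914 = 52.674 m
Step 4 — S = 291.5 * 52.674 ≈ 15354 m^2 (5 s.f.)

15354 m^2


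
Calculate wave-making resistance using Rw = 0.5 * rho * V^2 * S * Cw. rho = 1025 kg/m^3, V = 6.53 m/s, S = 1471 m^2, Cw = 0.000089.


Formula: Rw = 0.5 * rho * V^2 * S * Cw
Step 1 — V^2 = 6.53^2 = 42.6409
Step 2 — 0.5 * rho * V^2 = 0.5 * 1025 * 42.6409 = 21853.46125
Step 3 — Rw = 21853.46125 * 1471 * 0.000089 ≈ 2861.0 N (5 s.f.)

2861.0 N


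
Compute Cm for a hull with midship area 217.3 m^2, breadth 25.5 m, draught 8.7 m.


Formula: Cm = Am / (B * T)
Step 1 — B * T = 25.5 * 8.7 = 221.85 m^2
Step 2 — Cm = 217.3 / 221.85 ≈ 0.97949 (5 s.f.)

0.97949


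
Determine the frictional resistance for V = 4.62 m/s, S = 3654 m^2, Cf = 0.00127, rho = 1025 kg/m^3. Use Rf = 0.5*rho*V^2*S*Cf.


Formula: Rf = 0.5 * rho * V^2 * S * Cf
Step 1 — V^2 = 4.62^2 = 21.3444
Step 2 — 0.5 * rho * V^2 = 0.5 * 1025 * 21.3444 = 10939.005
Step 3 — Rf = 10939.005 * 3654 * 0.00127 ≈ 50763 N (5 s.f.)

50763 N


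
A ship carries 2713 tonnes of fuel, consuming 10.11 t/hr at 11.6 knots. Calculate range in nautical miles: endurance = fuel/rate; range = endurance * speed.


Formula: endurance = fuel / rate; range = endurance * speed
Step 1 — endurance = 2713 / 10.11 = 268.3482 hours
Step 2 — range = 268.3482 * 11.6 ≈ 3112.8 nautical miles (5 s.f.)

3112.8 NM


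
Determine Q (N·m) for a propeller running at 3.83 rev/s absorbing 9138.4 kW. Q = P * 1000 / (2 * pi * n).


Formula: Q = P_W / (2 * pi * n)
Step 1 — P_W = 9138.4 kW * 1000 = 9138400.0 W
Step 2 — 2 * pi * n = 2 * pi * 3.83 = 24.0646
Step 3 — Q = 9138400.0 / 24.0646 ≈ 379740 N·m (5 s.f.)

379740 N·m


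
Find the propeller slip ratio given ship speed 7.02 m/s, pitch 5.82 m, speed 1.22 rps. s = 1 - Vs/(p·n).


Formula: s = 1 - Vs / (p * n)
Step 1 — p * n = 5.82 * 1.22 = 7.1004
Step 2 — Vs / (p*n) = 7.02 / 7.1004 = 0.988677 (6 d.p.)
Step 3 — s = 1 - 0.988677 = 0.011323

0.011323


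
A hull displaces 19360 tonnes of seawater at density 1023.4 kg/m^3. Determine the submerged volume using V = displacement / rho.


Formula: V = mass / rho
Step 1 — convert tonnes to kg: 19360 t * 1000 = 19360000 kg
Step 2 — V = 19360000 / 1023.4 ≈ 18917 m^3 (5 s.f.)

18917 m^3


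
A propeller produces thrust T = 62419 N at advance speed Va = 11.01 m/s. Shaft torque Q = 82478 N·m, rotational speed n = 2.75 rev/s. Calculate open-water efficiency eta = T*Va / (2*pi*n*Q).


Formula: eta = T * Va / (2 * pi * n * Q)
Step 1 — numerator = T * Va = 62419 * 11.01 = 687233.19
Step 2 — 2 * pi * n = 2 * pi * 2.75 = 17.27876
Step 3 — denominator = 17.27876 * 82478 = 1425117.57
Step 4 — eta = 687233.19 / 1425117.57 ≈ 0.48223 (5 s.f.)

0.48223


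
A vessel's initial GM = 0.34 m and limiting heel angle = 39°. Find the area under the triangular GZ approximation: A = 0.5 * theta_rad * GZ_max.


Formula: GZ_max = GM * sin(theta); Area = 0.5 * theta_rad * GZ_max
Step 1 — GZ_max = 0.34 * sin(39°) = 0.34 * 0.62932 = 0.213969 m
Step 2 — theta_rad = 39 * pi/180 = 0.680678 rad
Step 3 — Area = 0.5 * 0.680678 * 0.213969 ≈ 0.072822 m·rad (5 s.f.)

0.072822 m·rad


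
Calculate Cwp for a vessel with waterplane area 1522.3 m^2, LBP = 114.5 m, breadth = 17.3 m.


Formula: Cwp = Aw / (L * B)
Step 1 — L * B = 114.5 * 17.3 = 1980.85 m^2
Step 2 — Cwp = 1522.3 / 1980.85 ≈ 0.76851 (5 s.f.)

0.76851


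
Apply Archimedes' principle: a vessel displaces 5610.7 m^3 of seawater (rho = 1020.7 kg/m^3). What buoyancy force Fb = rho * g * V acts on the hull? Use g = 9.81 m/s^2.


Formula: Fb = rho * g * V
Substituting: Fb = 1020.7 * 9.81 * 5610.7
Intermediate: 1020.7 * 9.81 = 10013.067
Result: Fb = 10013.067 * 5610.7 ≈ 56180000 N (5 s.f.)

56180000 N


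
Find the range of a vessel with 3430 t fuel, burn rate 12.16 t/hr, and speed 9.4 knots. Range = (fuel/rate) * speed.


Formula: endurance = fuel / rate; range = endurance * speed
Step 1 — endurance = 3430 / 12.16 = 282.0724 hours
Step 2 — range = 282.0724 * 9.4 ≈ 2651.5 nautical miles (5 s.f.)

2651.5 NM


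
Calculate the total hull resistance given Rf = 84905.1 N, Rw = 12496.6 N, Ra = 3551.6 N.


Formula: Rt = Rf + Rw + Ra
Substituting: Rt = 84905.1 + 12496.6 + 3551.6
Result: Rt = 100953.3 N

100953.3 N


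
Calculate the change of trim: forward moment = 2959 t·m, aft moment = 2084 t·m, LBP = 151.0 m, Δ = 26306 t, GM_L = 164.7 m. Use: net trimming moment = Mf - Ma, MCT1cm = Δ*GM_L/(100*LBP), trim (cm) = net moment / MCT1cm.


Formula: net trimming moment = Mf - Ma; MCT1cm = Δ*GM_L/(100*LBP); trim = net moment / MCT1cm
Step 1 — net trimming moment = 2959 - 2084 = 875 t·m
Step 2 — MCT1cm = 26306 * 164.7 / (100 * 151.0) = 286.927 t·m/cm
Step 3 — trim = 875 / 286.927 ≈ 3.0496 cm (5 s.f.)

3.0496 cm


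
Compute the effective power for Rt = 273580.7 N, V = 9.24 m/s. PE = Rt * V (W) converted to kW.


Formula: PE = Rt * V / 1000 (kW)
Step 1 — PE (W) = 273580.7 * 9.24 = 2527885.668 W
Step 2 — PE (kW) = 2527885.668 / 1000 ≈ 2527.9 kW (5 s.f.)

2527.9 kW


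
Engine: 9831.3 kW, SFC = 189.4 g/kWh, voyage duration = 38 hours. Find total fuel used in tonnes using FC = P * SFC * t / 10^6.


Formula: FC (tonnes) = P * SFC * t / 1,000,000
Step 1 — P * SFC * t = 9831.3 * 189.4 * 38 = 70757832.36 g
Step 2 — FC (tonnes) = 70757832.36 / 1,000,000 ≈ 70.758 tonnes (5 s.f.)

70.758 tonnes


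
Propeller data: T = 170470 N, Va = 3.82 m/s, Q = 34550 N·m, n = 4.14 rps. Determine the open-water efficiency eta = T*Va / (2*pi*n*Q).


Formula: eta = T * Va / (2 * pi * n * Q)
Step 1 — numerator = T * Va = 170470 * 3.82 = 651195.4
Step 2 — 2 * pi * n = 2 * pi * 4.14 = 26.012387
Step 3 — denominator = 26.012387 * 34550 = 898727.97
Step 4 — eta = 651195.4 / 898727.97 ≈ 0.72457 (5 s.f.)

0.72457


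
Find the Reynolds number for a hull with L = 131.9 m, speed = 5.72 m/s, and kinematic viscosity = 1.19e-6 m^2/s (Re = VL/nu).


Formula: Re = V * L / nu
Step 1 — V * L = 5.72 * 131.9 = 754.468 m^2/s
Step 2 — Re = 754.468 / 1.19e-6 = 6.34e+08

6.34e+08


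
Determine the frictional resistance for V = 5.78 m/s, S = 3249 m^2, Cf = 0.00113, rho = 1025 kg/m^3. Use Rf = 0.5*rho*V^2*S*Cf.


Formula: Rf = 0.5 * rho * V^2 * S * Cf
Step 1 — V^2 = 5.78^2 = 33.4084
Step 2 — 0.5 * rho * V^2 = 0.5 * 1025 * 33.4084 = 17121.805
Step 3 — Rf = 17121.805 * 3249 * 0.00113 ≈ 62860 N (5 s.f.)

62860 N


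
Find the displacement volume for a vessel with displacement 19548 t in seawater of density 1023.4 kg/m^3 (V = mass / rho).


Formula: V = mass / rho
Step 1 — convert tonnes to kg: 19548 t * 1000 = 19548000 kg
Step 2 — V = 19548000 / 1023.4 ≈ 19101 m^3 (5 s.f.)

19101 m^3


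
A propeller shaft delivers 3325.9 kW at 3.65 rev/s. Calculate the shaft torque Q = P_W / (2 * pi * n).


Formula: Q = P_W / (2 * pi * n)
Step 1 — P_W = 3325.9 kW * 1000 = 3325900.0 W
Step 2 — 2 * pi * n = 2 * pi * 3.65 = 22.933626
Step 3 — Q = 3325900.0 / 22.933626 ≈ 145020 N·m (5 s.f.)

145020 N·m


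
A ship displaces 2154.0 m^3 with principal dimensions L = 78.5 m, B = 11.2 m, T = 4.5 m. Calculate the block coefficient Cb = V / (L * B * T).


Formula: Cb = V / (L * B * T)
Step 1 — L * B * T = 78.5 * 11.2 * 4.5 = 3956.4 m^3
Step 2 — Cb = 2154.0 / 3956.4 ≈ 0.54443 (5 s.f.)

0.54443


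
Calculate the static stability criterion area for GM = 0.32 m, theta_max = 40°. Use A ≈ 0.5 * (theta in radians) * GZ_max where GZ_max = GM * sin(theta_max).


Formula: GZ_max = GM * sin(theta); Area = 0.5 * theta_rad * GZ_max
Step 1 — GZ_max = 0.32 * sin(40°) = 0.32 * 0.642788 = 0.205692 m
Step 2 — theta_rad = 40 * pi/180 = 0.698132 rad
Step 3 — Area = 0.5 * 0.698132 * 0.205692 ≈ 0.071800 m·rad (5 s.f.)

0.071800 m·rad


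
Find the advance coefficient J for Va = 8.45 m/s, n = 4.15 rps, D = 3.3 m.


Formula: J = Va / (n * D)
Step 1 — n * D = 4.15 * 3.3 = 13.695
Step 2 — J = 8.45 / 13.695 ≈ 0.61701 (5 s.f.)

0.61701


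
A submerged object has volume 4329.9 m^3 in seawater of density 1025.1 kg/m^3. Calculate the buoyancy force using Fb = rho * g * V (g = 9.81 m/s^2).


Formula: Fb = rho * g * V
Substituting: Fb = 1025.1 * 9.81 * 4329.9
Intermediate: 1025.1 * 9.81 = 10056.231
Result: Fb = 10056.231 * 4329.9 ≈ 43542000 N (5 s.f.)

43542000 N
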